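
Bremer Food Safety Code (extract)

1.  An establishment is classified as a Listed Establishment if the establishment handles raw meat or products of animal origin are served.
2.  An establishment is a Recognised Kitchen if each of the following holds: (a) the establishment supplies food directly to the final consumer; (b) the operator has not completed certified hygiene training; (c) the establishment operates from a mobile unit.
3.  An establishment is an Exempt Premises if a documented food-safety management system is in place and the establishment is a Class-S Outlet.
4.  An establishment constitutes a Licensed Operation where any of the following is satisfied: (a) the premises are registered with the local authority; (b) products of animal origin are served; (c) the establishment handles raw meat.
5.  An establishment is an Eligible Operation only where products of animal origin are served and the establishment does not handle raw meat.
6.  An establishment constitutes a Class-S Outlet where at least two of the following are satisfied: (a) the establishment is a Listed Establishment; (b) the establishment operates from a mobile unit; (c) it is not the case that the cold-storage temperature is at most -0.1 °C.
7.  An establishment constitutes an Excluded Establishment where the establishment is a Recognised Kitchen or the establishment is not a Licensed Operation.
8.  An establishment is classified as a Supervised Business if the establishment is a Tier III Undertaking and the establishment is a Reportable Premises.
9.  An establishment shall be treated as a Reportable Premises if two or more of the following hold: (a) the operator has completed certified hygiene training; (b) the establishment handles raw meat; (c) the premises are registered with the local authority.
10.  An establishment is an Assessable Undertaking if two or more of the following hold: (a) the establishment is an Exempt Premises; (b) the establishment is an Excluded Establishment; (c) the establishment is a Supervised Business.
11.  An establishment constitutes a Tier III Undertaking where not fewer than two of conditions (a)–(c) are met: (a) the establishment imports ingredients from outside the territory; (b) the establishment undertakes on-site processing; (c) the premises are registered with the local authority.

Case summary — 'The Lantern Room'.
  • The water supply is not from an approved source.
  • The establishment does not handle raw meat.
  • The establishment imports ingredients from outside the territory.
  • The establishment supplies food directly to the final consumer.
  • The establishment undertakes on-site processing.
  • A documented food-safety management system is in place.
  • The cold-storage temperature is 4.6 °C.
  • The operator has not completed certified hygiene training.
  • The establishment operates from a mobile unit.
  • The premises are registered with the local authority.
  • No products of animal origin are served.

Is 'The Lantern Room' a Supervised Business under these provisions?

paragraph 11 — Tier III Undertaking: the establishment imports ingredients from outside the territory? yes; the establishment undertakes on-site processing? yes; the premises are registered with the local authority? yes — 3 of 3 hold (need ≥2) → satisfied.
paragraph 9 — Reportable Premises: the operator has completed certified hygiene training? no; the establishment handles raw meat? no; the premises are registered with the local authority? yes — 1 of 3 hold (need ≥2) → not satisfied.
paragraph 8 — Supervised Business: [Tier III Undertaking (paragraph 11)? yes] AND [Reportable Premises (paragraph 9)? no] → not satisfied.

No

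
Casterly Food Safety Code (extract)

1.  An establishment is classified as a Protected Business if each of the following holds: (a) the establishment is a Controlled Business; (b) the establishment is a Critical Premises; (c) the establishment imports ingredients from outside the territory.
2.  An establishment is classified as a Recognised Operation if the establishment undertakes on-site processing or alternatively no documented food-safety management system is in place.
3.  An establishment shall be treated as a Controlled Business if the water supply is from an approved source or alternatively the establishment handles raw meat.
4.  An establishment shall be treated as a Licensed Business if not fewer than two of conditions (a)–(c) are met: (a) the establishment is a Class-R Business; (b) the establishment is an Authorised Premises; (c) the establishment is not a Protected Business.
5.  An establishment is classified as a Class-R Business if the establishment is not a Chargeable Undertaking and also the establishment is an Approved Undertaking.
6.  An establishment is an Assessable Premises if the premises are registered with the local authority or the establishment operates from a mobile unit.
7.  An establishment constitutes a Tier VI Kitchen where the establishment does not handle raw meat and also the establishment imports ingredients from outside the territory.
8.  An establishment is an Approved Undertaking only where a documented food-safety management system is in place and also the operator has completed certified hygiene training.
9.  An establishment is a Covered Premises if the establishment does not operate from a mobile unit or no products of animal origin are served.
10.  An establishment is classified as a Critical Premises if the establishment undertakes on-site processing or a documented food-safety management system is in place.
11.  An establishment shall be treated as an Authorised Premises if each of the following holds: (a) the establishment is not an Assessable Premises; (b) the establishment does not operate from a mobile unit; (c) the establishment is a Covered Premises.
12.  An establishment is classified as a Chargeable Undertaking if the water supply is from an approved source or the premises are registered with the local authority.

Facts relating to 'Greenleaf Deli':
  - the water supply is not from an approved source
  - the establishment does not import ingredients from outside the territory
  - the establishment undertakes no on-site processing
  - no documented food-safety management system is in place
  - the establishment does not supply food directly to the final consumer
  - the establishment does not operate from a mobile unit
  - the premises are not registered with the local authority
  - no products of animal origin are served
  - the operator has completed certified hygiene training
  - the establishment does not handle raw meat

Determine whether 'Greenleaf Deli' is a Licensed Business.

Under paragraph 12: the water supply is from an approved source? no; or the premises are registered with the local authority? no. So the establishment is not a Chargeable Undertaking.
Under paragraph 8: a documented food-safety management system is in place? no; and the operator has completed certified hygiene training? yes. So the establishment is not an Approved Undertaking.
Under paragraph 5: not a Chargeable Undertaking (paragraph 12)? yes; and Approved Undertaking (paragraph 8)? no. So the establishment is not a Class-R Business.
Under paragraph 6: the premises are registered with the local authority? no; or the establishment operates from a mobile unit? no. So the establishment is not an Assessable Premises.
Under paragraph 9: the establishment does not operate from a mobile unit? yes; or no products of animal origin are served? yes. So the establishment is a Covered Premises.
Under paragraph 11: not an Assessable Premises (paragraph 6)? yes; and the establishment does not operate from a mobile unit? yes; and Covered Premises (paragraph 9)? yes. So the establishment is an Authorised Premises.
Under paragraph 3: the water supply is from an approved source? no; or the establishment handles raw meat? no. So the establishment is not a Controlled Business.
Under paragraph 10: the establishment undertakes on-site processing? no; or a documented food-safety management system is in place? no. So the establishment is not a Critical Premises.
Under paragraph 1: Controlled Business (paragraph 3)? no; and Critical Premises (paragraph 10)? no; and the establishment imports ingredients from outside the territory? no. So the establishment is not a Protected Business.
Under paragraph 4: Class-R Business (paragraph 5)? no; Authorised Premises (paragraph 11)? yes; not a Protected Business (paragraph 1)? yes — 2 of 3 hold (need ≥2) → satisfied.

Yes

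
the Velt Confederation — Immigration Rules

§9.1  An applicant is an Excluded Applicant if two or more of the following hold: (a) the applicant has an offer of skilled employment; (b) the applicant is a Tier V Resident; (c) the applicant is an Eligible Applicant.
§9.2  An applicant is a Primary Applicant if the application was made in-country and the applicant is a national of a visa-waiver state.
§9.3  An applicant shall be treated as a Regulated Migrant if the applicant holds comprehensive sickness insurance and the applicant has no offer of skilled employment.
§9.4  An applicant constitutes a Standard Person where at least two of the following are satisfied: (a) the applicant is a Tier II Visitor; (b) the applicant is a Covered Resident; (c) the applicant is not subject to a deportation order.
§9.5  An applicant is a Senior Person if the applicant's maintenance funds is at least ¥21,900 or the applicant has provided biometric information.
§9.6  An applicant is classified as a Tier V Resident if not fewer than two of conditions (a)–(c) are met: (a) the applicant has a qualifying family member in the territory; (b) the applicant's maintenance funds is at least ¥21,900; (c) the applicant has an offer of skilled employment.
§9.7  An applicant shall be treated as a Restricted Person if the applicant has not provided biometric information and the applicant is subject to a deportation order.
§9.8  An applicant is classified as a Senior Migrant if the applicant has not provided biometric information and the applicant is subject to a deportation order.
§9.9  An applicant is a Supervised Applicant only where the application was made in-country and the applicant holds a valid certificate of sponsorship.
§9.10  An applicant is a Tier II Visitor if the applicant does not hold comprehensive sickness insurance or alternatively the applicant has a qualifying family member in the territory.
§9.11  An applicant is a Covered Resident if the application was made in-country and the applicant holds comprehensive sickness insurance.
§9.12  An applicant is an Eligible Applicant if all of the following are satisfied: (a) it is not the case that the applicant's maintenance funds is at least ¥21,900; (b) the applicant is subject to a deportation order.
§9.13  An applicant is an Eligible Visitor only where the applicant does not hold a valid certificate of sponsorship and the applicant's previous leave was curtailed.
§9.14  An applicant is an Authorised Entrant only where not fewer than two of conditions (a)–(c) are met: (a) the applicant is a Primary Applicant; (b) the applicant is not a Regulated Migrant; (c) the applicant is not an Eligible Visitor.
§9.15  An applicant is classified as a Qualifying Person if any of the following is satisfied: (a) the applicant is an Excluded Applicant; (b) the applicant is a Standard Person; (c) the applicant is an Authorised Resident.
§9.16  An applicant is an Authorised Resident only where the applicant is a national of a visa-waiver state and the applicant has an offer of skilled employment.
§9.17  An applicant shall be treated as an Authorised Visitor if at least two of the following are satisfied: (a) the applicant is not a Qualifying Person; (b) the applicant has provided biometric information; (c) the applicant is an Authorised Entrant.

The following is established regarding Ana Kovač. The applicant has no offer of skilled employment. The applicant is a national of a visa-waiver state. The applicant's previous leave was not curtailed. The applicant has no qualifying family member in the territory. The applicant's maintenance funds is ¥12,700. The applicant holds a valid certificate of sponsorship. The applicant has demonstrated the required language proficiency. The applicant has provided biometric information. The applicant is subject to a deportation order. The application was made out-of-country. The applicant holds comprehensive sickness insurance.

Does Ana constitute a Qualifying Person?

§9.6 — Tier V Resident: the applicant has a qualifying family member in the territory? no; applicant's maintenance funds: ¥12,700 ≥ ¥21,900? no; the applicant has an offer of skilled employment? no — 0 of 3 hold (need ≥2) → not satisfied.
§9.12 — Eligible Applicant: [applicant's maintenance funds: ¥12,700 ≥ ¥21,900? no, so negated condition yes] AND [the applicant is subject to a deportation order? yes] → satisfied.
§9.1 — Excluded Applicant: the applicant has an offer of skilled employment? no; Tier V Resident (§9.6)? no; Eligible Applicant (§9.12)? yes — 1 of 3 hold (need ≥2) → not satisfied.
§9.10 — Tier II Visitor: [the applicant does not hold comprehensive sickness insurance? no] OR [the applicant has a qualifying family member in the territory? no] → not satisfied.
§9.11 — Covered Resident: [the application was made in-country? no] AND [the applicant holds comprehensive sickness insurance? yes] → not satisfied.
§9.4 — Standard Person: Tier II Visitor (§9.10)? no; Covered Resident (§9.11)? no; the applicant is not subject to a deportation order? no — 0 of 3 hold (need ≥2) → not satisfied.
§9.16 — Authorised Resident: [the applicant is a national of a visa-waiver state? yes] AND [the applicant has an offer of skilled employment? no] → not satisfied.
§9.15 — Qualifying Person: [Excluded Applicant (§9.1)? no] OR [Standard Person (§9.4)? no] OR [Authorised Resident (§9.16)? no] → not satisfied.

No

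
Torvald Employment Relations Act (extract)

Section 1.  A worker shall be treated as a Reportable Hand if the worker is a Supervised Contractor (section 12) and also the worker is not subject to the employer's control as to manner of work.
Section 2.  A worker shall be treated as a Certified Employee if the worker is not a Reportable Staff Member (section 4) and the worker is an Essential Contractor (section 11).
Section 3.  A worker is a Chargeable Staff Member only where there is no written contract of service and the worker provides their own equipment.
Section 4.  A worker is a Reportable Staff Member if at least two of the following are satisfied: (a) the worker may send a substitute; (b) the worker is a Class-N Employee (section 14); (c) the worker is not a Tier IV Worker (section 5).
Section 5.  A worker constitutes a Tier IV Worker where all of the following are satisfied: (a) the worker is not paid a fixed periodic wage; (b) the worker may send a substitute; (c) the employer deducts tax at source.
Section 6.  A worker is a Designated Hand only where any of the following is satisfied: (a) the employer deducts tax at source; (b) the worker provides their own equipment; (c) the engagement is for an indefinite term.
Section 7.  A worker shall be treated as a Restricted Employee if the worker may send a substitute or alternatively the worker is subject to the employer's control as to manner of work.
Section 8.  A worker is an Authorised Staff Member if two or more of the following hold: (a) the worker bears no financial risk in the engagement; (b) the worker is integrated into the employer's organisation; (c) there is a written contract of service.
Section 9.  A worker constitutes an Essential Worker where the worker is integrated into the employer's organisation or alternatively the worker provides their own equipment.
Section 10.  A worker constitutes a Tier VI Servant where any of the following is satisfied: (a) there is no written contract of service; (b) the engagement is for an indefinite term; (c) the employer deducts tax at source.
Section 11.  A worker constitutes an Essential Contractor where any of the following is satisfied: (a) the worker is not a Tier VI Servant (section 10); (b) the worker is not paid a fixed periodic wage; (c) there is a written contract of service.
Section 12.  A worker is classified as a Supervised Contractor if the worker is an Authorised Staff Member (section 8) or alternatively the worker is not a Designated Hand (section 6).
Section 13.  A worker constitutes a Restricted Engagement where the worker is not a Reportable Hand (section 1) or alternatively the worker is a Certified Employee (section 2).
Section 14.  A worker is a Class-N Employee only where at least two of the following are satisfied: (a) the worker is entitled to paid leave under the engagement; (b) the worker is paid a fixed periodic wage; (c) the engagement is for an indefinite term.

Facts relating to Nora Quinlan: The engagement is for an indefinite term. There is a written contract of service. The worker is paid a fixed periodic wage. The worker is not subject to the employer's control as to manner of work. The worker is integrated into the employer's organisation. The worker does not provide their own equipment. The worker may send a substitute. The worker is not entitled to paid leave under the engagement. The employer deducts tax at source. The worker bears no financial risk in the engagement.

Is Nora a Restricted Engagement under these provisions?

No

section 8 — Authorised Staff Member: the worker bears no financial risk in the engagement? yes; the worker is integrated into the employer's organisation? yes; there is a written contract of service? yes — 3 of 3 hold (need ≥2) → satisfied.
section 6 — Designated Hand: [the employer deducts tax at source? yes] OR [the worker provides their own equipment? no] OR [the engagement is for an indefinite term? yes] → satisfied.
section 12 — Supervised Contractor: [Authorised Staff Member (section 8)? yes] OR [not a Designated Hand (section 6)? no] → satisfied.
section 1 — Reportable Hand: [Supervised Contractor (section 12)? yes] AND [the worker is not subject to the employer's control as to manner of work? yes] → satisfied.
section 14 — Class-N Employee: the worker is entitled to paid leave under the engagement? no; the worker is paid a fixed periodic wage? yes; the engagement is for an indefinite term? yes — 2 of 3 hold (need ≥2) → satisfied.
section 5 — Tier IV Worker: [the worker is not paid a fixed periodic wage? no] AND [the worker may send a substitute? yes] AND [the employer deducts tax at source? yes] → not satisfied.
section 4 — Reportable Staff Member: the worker may send a substitute? yes; Class-N Employee (section 14)? yes; not a Tier IV Worker (section 5)? yes — 3 of 3 hold (need ≥2) → satisfied.
section 10 — Tier VI Servant: [there is no written contract of service? no] OR [the engagement is for an indefinite term? yes] OR [the employer deducts tax at source? yes] → satisfied.
section 11 — Essential Contractor: [not a Tier VI Servant (section 10)? no] OR [the worker is not paid a fixed periodic wage? no] OR [there is a written contract of service? yes] → satisfied.
section 2 — Certified Employee: [not a Reportable Staff Member (section 4)? no] AND [Essential Contractor (section 11)? yes] → not satisfied.
section 13 — Restricted Engagement: [not a Reportable Hand (section 1)? no] OR [Certified Employee (section 2)? no] → not satisfied.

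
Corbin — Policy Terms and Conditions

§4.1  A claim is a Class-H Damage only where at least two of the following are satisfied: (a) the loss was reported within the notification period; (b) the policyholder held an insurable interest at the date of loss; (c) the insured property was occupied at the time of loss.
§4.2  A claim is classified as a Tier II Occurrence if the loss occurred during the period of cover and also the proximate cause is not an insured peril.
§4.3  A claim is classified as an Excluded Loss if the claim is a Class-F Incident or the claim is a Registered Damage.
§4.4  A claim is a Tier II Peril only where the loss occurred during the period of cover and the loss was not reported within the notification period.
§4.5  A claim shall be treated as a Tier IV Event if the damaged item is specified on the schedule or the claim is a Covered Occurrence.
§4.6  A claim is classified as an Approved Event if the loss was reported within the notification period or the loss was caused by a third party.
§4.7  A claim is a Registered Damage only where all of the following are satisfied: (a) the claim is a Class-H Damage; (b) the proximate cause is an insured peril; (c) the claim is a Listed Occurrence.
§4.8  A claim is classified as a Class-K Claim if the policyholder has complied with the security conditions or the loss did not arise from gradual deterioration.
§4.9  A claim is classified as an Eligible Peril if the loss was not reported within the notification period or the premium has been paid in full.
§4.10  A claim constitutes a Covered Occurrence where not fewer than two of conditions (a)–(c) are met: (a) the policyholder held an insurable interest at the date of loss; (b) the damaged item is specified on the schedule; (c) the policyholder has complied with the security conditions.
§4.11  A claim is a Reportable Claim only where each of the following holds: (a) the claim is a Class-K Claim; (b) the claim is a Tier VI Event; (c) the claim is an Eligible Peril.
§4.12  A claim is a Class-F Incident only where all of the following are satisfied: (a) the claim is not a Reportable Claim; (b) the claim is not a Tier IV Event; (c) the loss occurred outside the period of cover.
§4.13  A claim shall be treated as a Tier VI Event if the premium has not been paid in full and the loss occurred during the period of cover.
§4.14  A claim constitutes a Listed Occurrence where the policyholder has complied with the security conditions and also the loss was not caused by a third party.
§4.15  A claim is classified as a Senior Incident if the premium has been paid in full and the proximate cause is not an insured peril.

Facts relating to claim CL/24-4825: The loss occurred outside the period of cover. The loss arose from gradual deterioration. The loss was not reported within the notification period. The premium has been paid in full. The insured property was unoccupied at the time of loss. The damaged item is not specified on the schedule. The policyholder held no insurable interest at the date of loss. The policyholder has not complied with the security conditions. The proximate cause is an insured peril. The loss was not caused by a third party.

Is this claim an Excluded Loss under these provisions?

Yes

§4.8 — Class-K Claim: [the policyholder has complied with the security conditions? no] OR [the loss did not arise from gradual deterioration? no] → not satisfied.
§4.13 — Tier VI Event: [the premium has not been paid in full? no] AND [the loss occurred during the period of cover? no] → not satisfied.
§4.9 — Eligible Peril: [the loss was not reported within the notification period? yes] OR [the premium has been paid in full? yes] → satisfied.
§4.11 — Reportable Claim: [Class-K Claim (§4.8)? no] AND [Tier VI Event (§4.13)? no] AND [Eligible Peril (§4.9)? yes] → not satisfied.
§4.10 — Covered Occurrence: the policyholder held an insurable interest at the date of loss? no; the damaged item is specified on the schedule? no; the policyholder has complied with the security conditions? no — 0 of 3 hold (need ≥2) → not satisfied.
§4.5 — Tier IV Event: [the damaged item is specified on the schedule? no] OR [Covered Occurrence (§4.10)? no] → not satisfied.
§4.12 — Class-F Incident: [not a Reportable Claim (§4.11)? yes] AND [not a Tier IV Event (§4.5)? yes] AND [the loss occurred outside the period of cover? yes] → satisfied.
§4.1 — Class-H Damage: the loss was reported within the notification period? no; the policyholder held an insurable interest at the date of loss? no; the insured property was occupied at the time of loss? no — 0 of 3 hold (need ≥2) → not satisfied.
§4.14 — Listed Occurrence: [the policyholder has complied with the security conditions? no] AND [the loss was not caused by a third party? yes] → not satisfied.
§4.7 — Registered Damage: [Class-H Damage (§4.1)? no] AND [the proximate cause is an insured peril? yes] AND [Listed Occurrence (§4.14)? no] → not satisfied.
§4.3 — Excluded Loss: [Class-F Incident (§4.12)? yes] OR [Registered Damage (§4.7)? no] → satisfied.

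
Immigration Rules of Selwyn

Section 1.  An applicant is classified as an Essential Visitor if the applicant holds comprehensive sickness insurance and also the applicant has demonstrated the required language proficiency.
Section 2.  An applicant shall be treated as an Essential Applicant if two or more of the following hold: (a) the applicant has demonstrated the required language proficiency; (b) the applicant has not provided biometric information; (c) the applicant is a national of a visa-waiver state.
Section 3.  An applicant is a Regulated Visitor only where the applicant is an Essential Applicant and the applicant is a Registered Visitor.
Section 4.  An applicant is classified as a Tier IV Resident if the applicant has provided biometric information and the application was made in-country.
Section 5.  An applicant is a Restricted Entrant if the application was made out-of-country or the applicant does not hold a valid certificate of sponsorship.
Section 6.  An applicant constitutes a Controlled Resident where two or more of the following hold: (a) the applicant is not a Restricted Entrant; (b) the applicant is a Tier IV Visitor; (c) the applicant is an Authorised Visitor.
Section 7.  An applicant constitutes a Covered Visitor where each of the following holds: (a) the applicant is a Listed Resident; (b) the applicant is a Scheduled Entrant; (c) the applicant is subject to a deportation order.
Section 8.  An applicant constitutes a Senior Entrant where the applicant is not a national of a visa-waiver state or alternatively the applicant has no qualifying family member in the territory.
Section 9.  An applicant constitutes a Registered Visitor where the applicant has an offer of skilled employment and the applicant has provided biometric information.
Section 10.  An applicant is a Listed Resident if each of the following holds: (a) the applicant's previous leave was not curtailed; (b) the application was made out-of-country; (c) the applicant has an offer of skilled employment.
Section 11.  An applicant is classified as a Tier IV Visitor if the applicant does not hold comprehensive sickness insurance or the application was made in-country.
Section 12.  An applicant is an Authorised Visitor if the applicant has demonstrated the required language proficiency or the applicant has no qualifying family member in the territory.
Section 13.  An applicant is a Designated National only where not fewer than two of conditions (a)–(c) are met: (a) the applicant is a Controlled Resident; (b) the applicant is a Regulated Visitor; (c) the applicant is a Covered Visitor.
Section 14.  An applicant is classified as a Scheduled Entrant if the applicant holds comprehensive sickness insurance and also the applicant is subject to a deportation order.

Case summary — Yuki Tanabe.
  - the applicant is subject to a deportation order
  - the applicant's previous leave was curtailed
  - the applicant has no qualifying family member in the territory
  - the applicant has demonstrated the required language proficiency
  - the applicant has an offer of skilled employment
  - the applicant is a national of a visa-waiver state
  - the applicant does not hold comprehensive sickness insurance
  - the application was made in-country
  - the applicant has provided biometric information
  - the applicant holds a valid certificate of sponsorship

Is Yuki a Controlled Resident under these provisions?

Under section 5: the application was made out-of-country? no; or the applicant does not hold a valid certificate of sponsorship? no. So the applicant is not a Restricted Entrant.
Under section 11: the applicant does not hold comprehensive sickness insurance? yes; or the application was made in-country? yes. So the applicant is a Tier IV Visitor.
Under section 12: the applicant has demonstrated the required language proficiency? yes; or the applicant has no qualifying family member in the territory? yes. So the applicant is an Authorised Visitor.
Under section 6: not a Restricted Entrant (section 5)? yes; Tier IV Visitor (section 11)? yes; Authorised Visitor (section 12)? yes — 3 of 3 hold (need ≥2) → satisfied.

Yes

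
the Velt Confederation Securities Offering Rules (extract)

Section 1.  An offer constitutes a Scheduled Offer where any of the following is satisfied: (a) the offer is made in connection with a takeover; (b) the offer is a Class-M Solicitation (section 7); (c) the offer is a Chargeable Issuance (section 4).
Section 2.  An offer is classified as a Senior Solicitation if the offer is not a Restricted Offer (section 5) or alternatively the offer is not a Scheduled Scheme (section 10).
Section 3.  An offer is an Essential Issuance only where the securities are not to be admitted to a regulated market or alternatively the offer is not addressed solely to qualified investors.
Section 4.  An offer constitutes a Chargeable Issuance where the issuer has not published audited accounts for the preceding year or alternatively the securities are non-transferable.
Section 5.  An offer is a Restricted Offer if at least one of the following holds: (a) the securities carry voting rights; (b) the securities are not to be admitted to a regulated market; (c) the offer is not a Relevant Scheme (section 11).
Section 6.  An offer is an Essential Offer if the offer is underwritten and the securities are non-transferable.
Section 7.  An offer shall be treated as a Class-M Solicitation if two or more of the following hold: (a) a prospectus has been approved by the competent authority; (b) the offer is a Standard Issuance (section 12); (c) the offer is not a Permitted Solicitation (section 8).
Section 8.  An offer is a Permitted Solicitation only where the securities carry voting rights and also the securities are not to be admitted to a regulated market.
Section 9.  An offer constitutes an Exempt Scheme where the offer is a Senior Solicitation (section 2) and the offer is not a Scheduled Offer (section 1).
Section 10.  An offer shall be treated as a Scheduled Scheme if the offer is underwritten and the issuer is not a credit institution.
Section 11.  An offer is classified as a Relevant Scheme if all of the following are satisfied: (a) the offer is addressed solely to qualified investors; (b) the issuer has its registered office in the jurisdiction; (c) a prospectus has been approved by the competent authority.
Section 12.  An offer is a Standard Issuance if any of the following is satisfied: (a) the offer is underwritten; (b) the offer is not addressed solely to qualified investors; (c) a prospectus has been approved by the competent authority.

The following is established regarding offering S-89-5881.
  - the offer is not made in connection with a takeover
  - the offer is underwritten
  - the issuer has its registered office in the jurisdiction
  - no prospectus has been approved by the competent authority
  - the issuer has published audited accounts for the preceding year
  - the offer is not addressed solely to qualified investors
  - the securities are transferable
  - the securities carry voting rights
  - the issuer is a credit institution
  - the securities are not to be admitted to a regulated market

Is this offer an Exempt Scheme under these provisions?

Yes

Under section 11: the offer is addressed solely to qualified investors? no; and the issuer has its registered office in the jurisdiction? yes; and a prospectus has been approved by the competent authority? no. So the offer is not a Relevant Scheme.
Under section 5: the securities carry voting rights? yes; or the securities are not to be admitted to a regulated market? yes; or not a Relevant Scheme (section 11)? yes. So the offer is a Restricted Offer.
Under section 10: the offer is underwritten? yes; and the issuer is not a credit institution? no. So the offer is not a Scheduled Scheme.
Under section 2: not a Restricted Offer (section 5)? no; or not a Scheduled Scheme (section 10)? yes. So the offer is a Senior Solicitation.
Under section 12: the offer is underwritten? yes; or the offer is not addressed solely to qualified investors? yes; or a prospectus has been approved by the competent authority? no. So the offer is a Standard Issuance.
Under section 8: the securities carry voting rights? yes; and the securities are not to be admitted to a regulated market? yes. So the offer is a Permitted Solicitation.
Under section 7: a prospectus has been approved by the competent authority? no; Standard Issuance (section 12)? yes; not a Permitted Solicitation (section 8)? no — 1 of 3 hold (need ≥2) → not satisfied.
Under section 4: the issuer has not published audited accounts for the preceding year? no; or the securities are non-transferable? no. So the offer is not a Chargeable Issuance.
Under section 1: the offer is made in connection with a takeover? no; or Class-M Solicitation (section 7)? no; or Chargeable Issuance (section 4)? no. So the offer is not a Scheduled Offer.
Under section 9: Senior Solicitation (section 2)? yes; and not a Scheduled Offer (section 1)? yes. So the offer is an Exempt Scheme.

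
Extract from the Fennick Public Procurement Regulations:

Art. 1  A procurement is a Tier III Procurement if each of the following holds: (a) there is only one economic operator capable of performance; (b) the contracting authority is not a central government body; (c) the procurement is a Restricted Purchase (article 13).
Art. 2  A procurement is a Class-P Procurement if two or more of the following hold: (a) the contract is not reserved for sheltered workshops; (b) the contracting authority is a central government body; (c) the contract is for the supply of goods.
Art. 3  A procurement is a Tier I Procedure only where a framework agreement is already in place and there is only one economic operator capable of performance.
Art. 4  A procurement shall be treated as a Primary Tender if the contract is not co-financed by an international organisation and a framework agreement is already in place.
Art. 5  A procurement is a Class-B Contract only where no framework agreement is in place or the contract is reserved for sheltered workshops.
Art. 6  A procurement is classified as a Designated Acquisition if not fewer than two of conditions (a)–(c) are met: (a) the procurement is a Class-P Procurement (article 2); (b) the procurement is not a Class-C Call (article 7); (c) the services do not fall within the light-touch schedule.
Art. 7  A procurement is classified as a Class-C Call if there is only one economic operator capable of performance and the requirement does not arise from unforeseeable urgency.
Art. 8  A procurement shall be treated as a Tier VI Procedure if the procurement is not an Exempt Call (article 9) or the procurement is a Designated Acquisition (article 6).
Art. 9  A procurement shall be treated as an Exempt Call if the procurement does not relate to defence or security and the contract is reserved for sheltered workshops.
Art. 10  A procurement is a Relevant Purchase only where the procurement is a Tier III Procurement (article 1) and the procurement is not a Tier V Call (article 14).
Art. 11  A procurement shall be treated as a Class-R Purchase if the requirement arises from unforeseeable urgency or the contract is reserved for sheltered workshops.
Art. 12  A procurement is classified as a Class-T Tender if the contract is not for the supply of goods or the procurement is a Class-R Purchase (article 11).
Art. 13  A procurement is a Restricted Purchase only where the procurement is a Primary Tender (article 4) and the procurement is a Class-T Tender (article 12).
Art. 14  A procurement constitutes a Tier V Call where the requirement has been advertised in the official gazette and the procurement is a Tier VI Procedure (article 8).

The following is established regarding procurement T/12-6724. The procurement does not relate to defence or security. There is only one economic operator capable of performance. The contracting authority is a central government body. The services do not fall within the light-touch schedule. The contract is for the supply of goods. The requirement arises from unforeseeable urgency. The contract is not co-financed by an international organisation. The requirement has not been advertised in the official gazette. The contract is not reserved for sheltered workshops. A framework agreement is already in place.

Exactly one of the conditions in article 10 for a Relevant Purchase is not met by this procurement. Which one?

Tier III Procurement

Under article 4: the contract is not co-financed by an international organisation? yes; and a framework agreement is already in place? yes. So the procurement is a Primary Tender.
Under article 11: the requirement arises from unforeseeable urgency? yes; or the contract is reserved for sheltered workshops? no. So the procurement is a Class-R Purchase.
Under article 12: the contract is not for the supply of goods? no; or Class-R Purchase (article 11)? yes. So the procurement is a Class-T Tender.
Under article 13: Primary Tender (article 4)? yes; and Class-T Tender (article 12)? yes. So the procurement is a Restricted Purchase.
Under article 1: there is only one economic operator capable of performance? yes; and the contracting authority is not a central government body? no; and Restricted Purchase (article 13)? yes. So the procurement is not a Tier III Procurement.
Under article 9: the procurement does not relate to defence or security? yes; and the contract is reserved for sheltered workshops? no. So the procurement is not an Exempt Call.
Under article 2: the contract is not reserved for sheltered workshops? yes; the contracting authority is a central government body? yes; the contract is for the supply of goods? yes — 3 of 3 hold (need ≥2) → satisfied.
Under article 7: there is only one economic operator capable of performance? yes; and the requirement does not arise from unforeseeable urgency? no. So the procurement is not a Class-C Call.
Under article 6: Class-P Procurement (article 2)? yes; not a Class-C Call (article 7)? yes; the services do not fall within the light-touch schedule? yes — 3 of 3 hold (need ≥2) → satisfied.
Under article 8: not an Exempt Call (article 9)? yes; or Designated Acquisition (article 6)? yes. So the procurement is a Tier VI Procedure.
Under article 14: the requirement has been advertised in the official gazette? no; and Tier VI Procedure (article 8)? yes. So the procurement is not a Tier V Call.
Under article 10: Tier III Procurement (article 1)? no; and not a Tier V Call (article 14)? yes. So the procurement is not a Relevant Purchase.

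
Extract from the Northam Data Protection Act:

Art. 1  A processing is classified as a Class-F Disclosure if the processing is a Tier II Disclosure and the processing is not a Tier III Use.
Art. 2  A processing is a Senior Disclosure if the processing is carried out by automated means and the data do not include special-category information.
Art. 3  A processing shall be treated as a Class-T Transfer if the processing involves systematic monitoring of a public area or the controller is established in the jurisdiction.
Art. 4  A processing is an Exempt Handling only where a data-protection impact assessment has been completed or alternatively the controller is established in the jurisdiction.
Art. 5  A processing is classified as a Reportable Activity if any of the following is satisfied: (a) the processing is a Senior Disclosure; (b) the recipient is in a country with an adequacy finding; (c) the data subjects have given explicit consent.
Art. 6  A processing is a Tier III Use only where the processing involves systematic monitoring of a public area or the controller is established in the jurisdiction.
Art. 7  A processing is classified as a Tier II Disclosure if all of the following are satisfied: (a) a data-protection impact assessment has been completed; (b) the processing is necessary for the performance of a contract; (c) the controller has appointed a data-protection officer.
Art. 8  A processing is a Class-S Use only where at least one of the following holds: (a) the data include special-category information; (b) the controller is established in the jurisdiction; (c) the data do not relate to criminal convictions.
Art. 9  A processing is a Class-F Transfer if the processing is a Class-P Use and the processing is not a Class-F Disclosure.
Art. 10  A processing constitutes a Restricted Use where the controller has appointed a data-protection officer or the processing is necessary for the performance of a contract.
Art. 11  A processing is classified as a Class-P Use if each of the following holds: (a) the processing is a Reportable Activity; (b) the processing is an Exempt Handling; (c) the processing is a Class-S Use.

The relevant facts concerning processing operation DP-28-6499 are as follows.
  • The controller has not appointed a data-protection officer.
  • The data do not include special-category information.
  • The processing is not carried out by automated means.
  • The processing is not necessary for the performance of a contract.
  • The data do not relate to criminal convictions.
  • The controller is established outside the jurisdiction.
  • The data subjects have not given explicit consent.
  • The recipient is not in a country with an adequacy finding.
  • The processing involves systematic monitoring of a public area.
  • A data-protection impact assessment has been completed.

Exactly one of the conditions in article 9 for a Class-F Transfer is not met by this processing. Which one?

article 2 — Senior Disclosure: [the processing is carried out by automated means? no] AND [the data do not include special-category information? yes] → not satisfied.
article 5 — Reportable Activity: [Senior Disclosure (article 2)? no] OR [the recipient is in a country with an adequacy finding? no] OR [the data subjects have given explicit consent? no] → not satisfied.
article 4 — Exempt Handling: [a data-protection impact assessment has been completed? yes] OR [the controller is established in the jurisdiction? no] → satisfied.
article 8 — Class-S Use: [the data include special-category information? no] OR [the controller is established in the jurisdiction? no] OR [the data do not relate to criminal convictions? yes] → satisfied.
article 11 — Class-P Use: [Reportable Activity (article 5)? no] AND [Exempt Handling (article 4)? yes] AND [Class-S Use (article 8)? yes] → not satisfied.
article 7 — Tier II Disclosure: [a data-protection impact assessment has been completed? yes] AND [the processing is necessary for the performance of a contract? no] AND [the controller has appointed a data-protection officer? no] → not satisfied.
article 6 — Tier III Use: [the processing involves systematic monitoring of a public area? yes] OR [the controller is established in the jurisdiction? no] → satisfied.
article 1 — Class-F Disclosure: [Tier II Disclosure (article 7)? no] AND [not a Tier III Use (article 6)? no] → not satisfied.
article 9 — Class-F Transfer: [Class-P Use (article 11)? no] AND [not a Class-F Disclosure (article 1)? yes] → not satisfied.

Class-P Use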